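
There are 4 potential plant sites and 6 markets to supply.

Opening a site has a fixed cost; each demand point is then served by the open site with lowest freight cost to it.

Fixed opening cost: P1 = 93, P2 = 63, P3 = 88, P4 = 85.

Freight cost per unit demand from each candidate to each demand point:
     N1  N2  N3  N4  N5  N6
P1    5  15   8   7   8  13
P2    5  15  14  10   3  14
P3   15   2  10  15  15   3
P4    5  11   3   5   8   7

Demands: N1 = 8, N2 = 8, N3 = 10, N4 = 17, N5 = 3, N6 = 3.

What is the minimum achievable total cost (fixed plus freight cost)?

Open {P4}: assign each demand point to its cheapest open site.
  N1→P4 8×5=40, N2→P4 8×11=88, N3→P4 10×3=30, N4→P4 17×5=85, N5→P4 3×8=24, N6→P4 3×7=21
  freight cost 288, fixed 85 → total 373.
Compare {P3, P4}: freight cost 204 + fixed 173 = 377.
Compare {P2, P4}: freight cost 273 + fixed 148 = 421.
Compare {P2, P3, P4}: freight cost 189 + fixed 236 = 425.
All other subsets cost ≥ 377. Minimum total cost: 373.

373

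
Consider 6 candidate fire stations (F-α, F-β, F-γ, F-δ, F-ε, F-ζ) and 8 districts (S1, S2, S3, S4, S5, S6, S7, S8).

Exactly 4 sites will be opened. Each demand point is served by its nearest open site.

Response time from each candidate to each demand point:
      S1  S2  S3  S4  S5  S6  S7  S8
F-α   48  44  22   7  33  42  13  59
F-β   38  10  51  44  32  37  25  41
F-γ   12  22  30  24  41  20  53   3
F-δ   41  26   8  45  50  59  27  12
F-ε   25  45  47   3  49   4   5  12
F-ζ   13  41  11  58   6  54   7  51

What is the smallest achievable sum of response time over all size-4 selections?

54

Open {F-β, F-γ, F-ε, F-ζ}.
  S1→F-γ 12, S2→F-β 10, S3→F-ζ 11, S4→F-ε 3, S5→F-ζ 6, S6→F-ε 4, S7→F-ε 5, S8→F-γ 3  ⇒ total 54.
Compare {F-β, F-δ, F-ε, F-ζ}: total 61.
Compare {F-γ, F-δ, F-ε, F-ζ}: total 63.
No size-4 selection does better; minimum is 54.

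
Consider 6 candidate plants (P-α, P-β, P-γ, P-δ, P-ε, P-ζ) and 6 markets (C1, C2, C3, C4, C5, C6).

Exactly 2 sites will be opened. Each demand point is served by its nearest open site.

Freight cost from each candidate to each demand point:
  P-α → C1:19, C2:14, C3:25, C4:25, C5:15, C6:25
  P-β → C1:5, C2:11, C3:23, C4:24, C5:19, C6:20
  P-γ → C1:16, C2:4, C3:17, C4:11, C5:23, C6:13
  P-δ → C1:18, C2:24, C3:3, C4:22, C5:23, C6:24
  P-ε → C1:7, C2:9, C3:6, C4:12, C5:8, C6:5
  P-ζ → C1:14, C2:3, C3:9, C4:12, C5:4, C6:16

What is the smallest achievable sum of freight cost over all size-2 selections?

37

Open {P-ε, P-ζ}.
  C1→P-ε 7, C2→P-ζ 3, C3→P-ε 6, C4→P-ε 12, C5→P-ζ 4, C6→P-ε 5  ⇒ total 37.
Compare {P-γ, P-ε}: total 41.
Compare {P-δ, P-ε}: total 44.
No size-2 selection does better; minimum is 37.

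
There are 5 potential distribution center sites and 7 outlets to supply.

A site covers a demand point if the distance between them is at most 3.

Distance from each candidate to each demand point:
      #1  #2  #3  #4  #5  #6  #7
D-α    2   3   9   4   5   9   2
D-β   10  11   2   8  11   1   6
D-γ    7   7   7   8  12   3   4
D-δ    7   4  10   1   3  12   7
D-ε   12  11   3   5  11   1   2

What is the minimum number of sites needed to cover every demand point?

Coverage sets (demand points within 3 of each site):
  D-α: {#1, #2, #7}
  D-β: {#3, #6}
  D-γ: {#6}
  D-δ: {#4, #5}
  D-ε: {#3, #6, #7}
No 2 sites suffice: every size-2 union leaves at least one demand point uncovered.
But {D-α, D-β, D-δ} covers everything, so the minimum is 3.

3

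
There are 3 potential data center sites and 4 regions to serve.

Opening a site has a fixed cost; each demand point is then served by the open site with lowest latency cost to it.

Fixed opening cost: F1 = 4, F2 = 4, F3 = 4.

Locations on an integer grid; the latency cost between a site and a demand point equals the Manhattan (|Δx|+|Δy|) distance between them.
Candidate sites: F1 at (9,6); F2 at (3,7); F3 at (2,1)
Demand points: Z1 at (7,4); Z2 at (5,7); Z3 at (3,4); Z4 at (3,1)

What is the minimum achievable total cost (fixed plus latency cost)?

21

Open {F2, F3}: assign each demand point to its cheapest open site.
  Z1→F2 7, Z2→F2 2, Z3→F2 3, Z4→F3 1
  latency cost 13, fixed 8 → total 21.
Compare {F2}: latency cost 18 + fixed 4 = 22.
Compare {F1, F3}: latency cost 14 + fixed 8 = 22.
Compare {F1, F2, F3}: latency cost 10 + fixed 12 = 22.
All other subsets cost ≥ 22. Minimum total cost: 21.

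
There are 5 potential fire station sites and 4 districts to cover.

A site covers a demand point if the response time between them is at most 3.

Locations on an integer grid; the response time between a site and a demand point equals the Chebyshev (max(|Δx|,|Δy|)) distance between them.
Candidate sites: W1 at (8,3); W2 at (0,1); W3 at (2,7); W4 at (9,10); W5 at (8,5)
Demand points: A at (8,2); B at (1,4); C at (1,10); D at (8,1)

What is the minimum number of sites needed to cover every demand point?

Coverage sets (demand points within 3 of each site):
  W1: {A, D}
  W2: {B}
  W3: {B, C}
  W4: {}
  W5: {A}
No single site covers all 4 demand points.
But {W1, W3} covers everything, so the minimum is 2.

2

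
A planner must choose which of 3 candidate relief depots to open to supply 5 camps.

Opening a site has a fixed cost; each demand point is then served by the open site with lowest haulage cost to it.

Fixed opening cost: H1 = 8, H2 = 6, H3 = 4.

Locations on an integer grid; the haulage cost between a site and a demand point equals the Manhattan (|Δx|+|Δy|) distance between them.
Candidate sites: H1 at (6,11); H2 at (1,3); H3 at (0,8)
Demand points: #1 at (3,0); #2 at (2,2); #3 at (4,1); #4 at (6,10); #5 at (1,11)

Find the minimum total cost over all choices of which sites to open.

Open {H1, H2}: assign each demand point to its cheapest open site.
  #1→H2 5, #2→H2 2, #3→H2 5, #4→H1 1, #5→H1 5
  haulage cost 18, fixed 14 → total 32.
Compare {H2, H3}: haulage cost 24 + fixed 10 = 34.
Compare {H1, H2, H3}: haulage cost 17 + fixed 18 = 35.
Compare {H2}: haulage cost 32 + fixed 6 = 38.
All other subsets cost ≥ 34. Minimum total cost: 32.

32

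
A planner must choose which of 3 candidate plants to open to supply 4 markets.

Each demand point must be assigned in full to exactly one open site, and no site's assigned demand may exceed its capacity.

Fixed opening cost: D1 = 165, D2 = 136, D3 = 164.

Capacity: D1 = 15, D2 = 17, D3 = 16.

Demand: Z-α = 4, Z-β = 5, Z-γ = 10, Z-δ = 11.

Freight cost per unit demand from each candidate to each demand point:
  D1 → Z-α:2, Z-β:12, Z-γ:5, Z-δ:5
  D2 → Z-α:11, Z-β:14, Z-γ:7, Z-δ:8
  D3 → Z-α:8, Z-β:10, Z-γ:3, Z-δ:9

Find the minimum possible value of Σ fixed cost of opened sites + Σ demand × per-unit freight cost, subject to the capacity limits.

Open {D1, D3}; cheapest assignment that respects the capacities:
  D1 (cap 15, load 15): Z-α, Z-δ — cost 4×2 + 11×5 = 63
  D3 (cap 16, load 15): Z-β, Z-γ — cost 5×10 + 10×3 = 80
  Shipping 143, fixed 329 → total 472.
  Any other capacity-feasible assignment to {D1, D3} ships for at least 143.
Compare {D1, D2}: its best feasible assignment gives total 504.
Compare {D2, D3}: its best feasible assignment gives total 512.
Every other set of open sites that can feasibly serve all demand totals ≥ 504 even under its best assignment. Minimum: 472.

472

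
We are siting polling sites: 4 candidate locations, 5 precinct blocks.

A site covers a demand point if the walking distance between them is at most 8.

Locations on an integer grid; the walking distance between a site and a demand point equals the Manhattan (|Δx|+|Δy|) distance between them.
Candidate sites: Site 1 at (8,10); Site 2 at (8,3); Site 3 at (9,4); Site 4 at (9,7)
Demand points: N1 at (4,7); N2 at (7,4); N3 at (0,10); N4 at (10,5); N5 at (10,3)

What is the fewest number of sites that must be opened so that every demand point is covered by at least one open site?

Coverage sets (demand points within 8 of each site):
  Site 1: {N1, N2, N3, N4}
  Site 2: {N1, N2, N4, N5}
  Site 3: {N1, N2, N4, N5}
  Site 4: {N1, N2, N4, N5}
No single site covers all 5 demand points.
But {Site 1, Site 2} covers everything, so the minimum is 2.

2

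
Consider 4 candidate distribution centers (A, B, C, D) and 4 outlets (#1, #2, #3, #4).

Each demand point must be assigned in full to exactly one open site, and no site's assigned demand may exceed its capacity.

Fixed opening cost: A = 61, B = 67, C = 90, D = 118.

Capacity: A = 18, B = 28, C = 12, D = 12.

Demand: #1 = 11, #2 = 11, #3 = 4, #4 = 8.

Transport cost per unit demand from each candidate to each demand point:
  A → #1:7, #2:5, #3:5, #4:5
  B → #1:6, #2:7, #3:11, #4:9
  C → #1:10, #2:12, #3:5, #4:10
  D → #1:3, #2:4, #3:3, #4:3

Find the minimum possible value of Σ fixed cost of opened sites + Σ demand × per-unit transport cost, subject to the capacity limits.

331

Open {A, B}; cheapest assignment that respects the capacities:
  A (cap 18, load 12): #3, #4 — cost 4×5 + 8×5 = 60
  B (cap 28, load 22): #1, #2 — cost 11×6 + 11×7 = 143
  Shipping 203, fixed 128 → total 331.
  Any other capacity-feasible assignment to {A, B} ships for at least 203.
Compare {B, D}: its best feasible assignment gives total 364.
Compare {B, C}: its best feasible assignment gives total 400.
Every other set of open sites that can feasibly serve all demand totals ≥ 364 even under its best assignment. Minimum: 331.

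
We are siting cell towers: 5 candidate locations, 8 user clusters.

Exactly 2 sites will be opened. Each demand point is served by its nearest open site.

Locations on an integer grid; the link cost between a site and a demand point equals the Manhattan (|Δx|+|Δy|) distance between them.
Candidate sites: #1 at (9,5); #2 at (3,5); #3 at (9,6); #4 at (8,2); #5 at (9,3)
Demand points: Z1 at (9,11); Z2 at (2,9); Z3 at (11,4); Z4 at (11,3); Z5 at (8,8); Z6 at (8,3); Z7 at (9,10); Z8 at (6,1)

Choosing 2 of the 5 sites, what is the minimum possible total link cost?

33

Open {#3, #5}.
  Z1→#3 5, Z2→#3 10, Z3→#5 3, Z4→#5 2, Z5→#3 3, Z6→#5 1, Z7→#3 4, Z8→#5 5  ⇒ total 33.
Compare {#3, #4}: total 34.
Compare {#1, #2}: total 37.
No size-2 selection does better; minimum is 33.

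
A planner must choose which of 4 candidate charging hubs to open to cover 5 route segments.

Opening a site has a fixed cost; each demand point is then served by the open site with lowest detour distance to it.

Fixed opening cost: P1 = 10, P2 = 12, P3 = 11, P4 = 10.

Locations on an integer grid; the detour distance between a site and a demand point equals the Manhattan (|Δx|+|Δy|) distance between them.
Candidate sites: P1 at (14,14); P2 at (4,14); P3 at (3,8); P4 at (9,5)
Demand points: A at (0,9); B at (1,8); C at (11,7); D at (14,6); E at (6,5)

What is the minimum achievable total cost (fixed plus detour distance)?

40

Open {P3, P4}: assign each demand point to its cheapest open site.
  A→P3 4, B→P3 2, C→P4 4, D→P4 6, E→P4 3
  detour distance 19, fixed 21 → total 40.
Compare {P3}: detour distance 34 + fixed 11 = 45.
Compare {P4}: detour distance 37 + fixed 10 = 47.
Compare {P1, P3}: detour distance 29 + fixed 21 = 50.
All other subsets cost ≥ 45. Minimum total cost: 40.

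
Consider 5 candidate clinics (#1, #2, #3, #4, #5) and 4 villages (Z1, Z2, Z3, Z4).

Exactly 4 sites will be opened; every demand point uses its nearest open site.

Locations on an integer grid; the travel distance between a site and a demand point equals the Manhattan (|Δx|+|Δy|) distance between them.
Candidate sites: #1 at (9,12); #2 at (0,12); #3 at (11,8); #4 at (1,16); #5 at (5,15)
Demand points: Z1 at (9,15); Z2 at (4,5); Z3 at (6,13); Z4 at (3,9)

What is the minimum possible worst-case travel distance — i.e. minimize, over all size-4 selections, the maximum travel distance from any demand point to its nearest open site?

Open {#1, #2, #3, #4}.
  Farthest demand point is Z2 at travel distance 10 (to #3); all others are ≤ 10.
With {#1, #2, #3, #5} the worst case is 10.
With {#1, #3, #4, #5} the worst case is 10.
No size-4 selection achieves below 10.

10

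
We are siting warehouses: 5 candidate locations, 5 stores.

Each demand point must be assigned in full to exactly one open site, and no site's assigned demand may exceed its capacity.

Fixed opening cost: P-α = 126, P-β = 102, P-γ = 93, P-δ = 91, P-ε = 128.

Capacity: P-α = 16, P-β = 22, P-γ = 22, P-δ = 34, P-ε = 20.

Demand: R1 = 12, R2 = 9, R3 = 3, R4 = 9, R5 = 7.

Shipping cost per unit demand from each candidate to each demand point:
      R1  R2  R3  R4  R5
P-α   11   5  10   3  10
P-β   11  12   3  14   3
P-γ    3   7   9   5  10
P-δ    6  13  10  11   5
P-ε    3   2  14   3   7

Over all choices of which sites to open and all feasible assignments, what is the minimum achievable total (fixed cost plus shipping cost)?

Open {P-γ, P-ε}; cheapest assignment that respects the capacities:
  P-γ (cap 22, load 22): R1, R3, R5 — cost 12×3 + 3×9 + 7×10 = 133
  P-ε (cap 20, load 18): R2, R4 — cost 9×2 + 9×3 = 45
  Shipping 178, fixed 221 → total 399.
  Any other capacity-feasible assignment to {P-γ, P-ε} ships for at least 178.
Compare {P-δ, P-ε}: its best feasible assignment gives total 401.
Compare {P-β, P-γ}: its best feasible assignment gives total 414.
Every other set of open sites that can feasibly serve all demand totals ≥ 401 even under its best assignment. Minimum: 399.

399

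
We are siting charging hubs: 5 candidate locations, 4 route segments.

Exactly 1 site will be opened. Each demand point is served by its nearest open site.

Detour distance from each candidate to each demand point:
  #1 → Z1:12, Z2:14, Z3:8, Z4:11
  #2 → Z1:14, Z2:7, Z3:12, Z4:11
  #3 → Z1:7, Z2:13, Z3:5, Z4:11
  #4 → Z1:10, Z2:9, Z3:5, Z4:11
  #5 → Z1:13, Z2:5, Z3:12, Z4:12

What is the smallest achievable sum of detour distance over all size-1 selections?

Open {#4}.
  Z1→#4 10, Z2→#4 9, Z3→#4 5, Z4→#4 11  ⇒ total 35.
Compare {#3}: total 36.
Compare {#5}: total 42.
No size-1 selection does better; minimum is 35.

35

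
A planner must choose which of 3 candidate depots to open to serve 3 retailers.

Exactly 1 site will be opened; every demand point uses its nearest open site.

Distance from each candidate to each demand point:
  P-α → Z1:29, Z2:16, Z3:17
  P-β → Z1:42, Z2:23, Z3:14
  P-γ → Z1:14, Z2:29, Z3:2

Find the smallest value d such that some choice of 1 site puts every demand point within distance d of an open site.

Open {P-α}.
  Farthest demand point is Z1 at distance 29 (to P-α); all others are ≤ 29.
With {P-γ} the worst case is 29.
With {P-β} the worst case is 42.
No size-1 selection achieves below 29.

29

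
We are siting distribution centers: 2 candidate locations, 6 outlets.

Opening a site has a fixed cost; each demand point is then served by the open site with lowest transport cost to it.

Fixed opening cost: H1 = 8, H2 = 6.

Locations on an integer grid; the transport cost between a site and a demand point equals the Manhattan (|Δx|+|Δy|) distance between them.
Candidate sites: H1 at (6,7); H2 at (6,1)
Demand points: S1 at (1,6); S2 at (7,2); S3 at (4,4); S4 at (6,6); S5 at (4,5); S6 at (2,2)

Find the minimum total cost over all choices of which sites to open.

Open {H1, H2}: assign each demand point to its cheapest open site.
  S1→H1 6, S2→H2 2, S3→H1 5, S4→H1 1, S5→H1 4, S6→H2 5
  transport cost 23, fixed 14 → total 37.
Compare {H1}: transport cost 31 + fixed 8 = 39.
Compare {H2}: transport cost 33 + fixed 6 = 39.

37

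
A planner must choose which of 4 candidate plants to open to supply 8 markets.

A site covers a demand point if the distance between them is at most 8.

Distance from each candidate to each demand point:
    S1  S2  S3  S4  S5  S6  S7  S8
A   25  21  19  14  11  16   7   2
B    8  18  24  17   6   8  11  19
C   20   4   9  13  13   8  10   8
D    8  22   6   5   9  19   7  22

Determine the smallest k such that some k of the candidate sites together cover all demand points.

3

Coverage sets (demand points within 8 of each site):
  A: {S7, S8}
  B: {S1, S5, S6}
  C: {S2, S6, S8}
  D: {S1, S3, S4, S7}
No 2 sites suffice: every size-2 union leaves at least one demand point uncovered.
But {B, C, D} covers everything, so the minimum is 3.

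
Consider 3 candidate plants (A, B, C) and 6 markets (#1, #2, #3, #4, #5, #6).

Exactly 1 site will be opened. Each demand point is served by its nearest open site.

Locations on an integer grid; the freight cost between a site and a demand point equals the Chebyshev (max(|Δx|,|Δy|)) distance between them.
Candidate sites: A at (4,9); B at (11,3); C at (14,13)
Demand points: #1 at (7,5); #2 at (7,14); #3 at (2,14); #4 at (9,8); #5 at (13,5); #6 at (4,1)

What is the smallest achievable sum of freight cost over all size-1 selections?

36

Open {A}.
  #1→A 4, #2→A 5, #3→A 5, #4→A 5, #5→A 9, #6→A 8  ⇒ total 36.
Compare {B}: total 40.
Compare {C}: total 52.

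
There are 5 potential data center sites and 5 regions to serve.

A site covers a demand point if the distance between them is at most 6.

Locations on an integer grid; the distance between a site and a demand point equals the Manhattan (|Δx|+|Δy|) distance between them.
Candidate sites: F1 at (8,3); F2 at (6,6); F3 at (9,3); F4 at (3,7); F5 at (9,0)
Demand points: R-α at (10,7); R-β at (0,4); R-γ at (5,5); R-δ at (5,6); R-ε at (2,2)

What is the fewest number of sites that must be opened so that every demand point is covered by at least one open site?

Coverage sets (demand points within 6 of each site):
  F1: {R-α, R-γ, R-δ}
  F2: {R-α, R-γ, R-δ}
  F3: {R-α, R-γ}
  F4: {R-β, R-γ, R-δ, R-ε}
  F5: {}
No single site covers all 5 demand points.
But {F1, F4} covers everything, so the minimum is 2.

2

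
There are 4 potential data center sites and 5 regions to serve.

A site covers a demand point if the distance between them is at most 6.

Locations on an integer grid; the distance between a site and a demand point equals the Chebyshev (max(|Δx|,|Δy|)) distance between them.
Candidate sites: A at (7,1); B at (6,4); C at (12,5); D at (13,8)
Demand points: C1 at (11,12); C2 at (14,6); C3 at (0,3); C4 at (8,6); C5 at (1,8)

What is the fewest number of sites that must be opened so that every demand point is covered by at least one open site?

Coverage sets (demand points within 6 of each site):
  A: {C4}
  B: {C3, C4, C5}
  C: {C2, C4}
  D: {C1, C2, C4}
No single site covers all 5 demand points.
But {B, D} covers everything, so the minimum is 2.

2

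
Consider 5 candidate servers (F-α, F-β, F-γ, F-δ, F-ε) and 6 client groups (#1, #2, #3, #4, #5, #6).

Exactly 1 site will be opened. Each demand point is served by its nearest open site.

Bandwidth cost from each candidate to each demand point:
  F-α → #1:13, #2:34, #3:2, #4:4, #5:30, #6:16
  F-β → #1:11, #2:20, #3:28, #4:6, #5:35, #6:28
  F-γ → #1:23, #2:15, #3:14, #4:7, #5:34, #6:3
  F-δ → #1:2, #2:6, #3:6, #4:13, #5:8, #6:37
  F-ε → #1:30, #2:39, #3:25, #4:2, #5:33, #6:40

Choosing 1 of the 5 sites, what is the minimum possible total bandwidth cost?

Open {F-δ}.
  #1→F-δ 2, #2→F-δ 6, #3→F-δ 6, #4→F-δ 13, #5→F-δ 8, #6→F-δ 37  ⇒ total 72.
Compare {F-γ}: total 96.
Compare {F-α}: total 99.
No size-1 selection does better; minimum is 72.

72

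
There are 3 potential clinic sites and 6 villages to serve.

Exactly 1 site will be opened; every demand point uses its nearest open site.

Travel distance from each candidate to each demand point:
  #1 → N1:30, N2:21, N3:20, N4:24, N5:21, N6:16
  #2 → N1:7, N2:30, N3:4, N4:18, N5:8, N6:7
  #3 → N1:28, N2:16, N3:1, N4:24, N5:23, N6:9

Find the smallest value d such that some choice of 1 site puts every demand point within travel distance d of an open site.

Open {#3}.
  Farthest demand point is N1 at travel distance 28 (to #3); all others are ≤ 28.
With {#1} the worst case is 30.
With {#2} the worst case is 30.
No size-1 selection achieves below 28.

28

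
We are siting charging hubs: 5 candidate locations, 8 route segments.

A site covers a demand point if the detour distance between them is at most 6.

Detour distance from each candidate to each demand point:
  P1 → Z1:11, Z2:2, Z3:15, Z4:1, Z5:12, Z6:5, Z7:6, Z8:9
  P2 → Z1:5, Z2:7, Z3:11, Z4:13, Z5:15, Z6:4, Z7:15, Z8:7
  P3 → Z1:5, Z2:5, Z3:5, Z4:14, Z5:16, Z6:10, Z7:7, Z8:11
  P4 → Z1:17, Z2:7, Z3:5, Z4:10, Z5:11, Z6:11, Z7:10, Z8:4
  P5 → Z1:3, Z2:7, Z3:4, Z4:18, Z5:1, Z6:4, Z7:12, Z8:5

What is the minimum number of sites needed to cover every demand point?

2

Coverage sets (demand points within 6 of each site):
  P1: {Z2, Z4, Z6, Z7}
  P2: {Z1, Z6}
  P3: {Z1, Z2, Z3}
  P4: {Z3, Z8}
  P5: {Z1, Z3, Z5, Z6, Z8}
No single site covers all 8 demand points.
But {P1, P5} covers everything, so the minimum is 2.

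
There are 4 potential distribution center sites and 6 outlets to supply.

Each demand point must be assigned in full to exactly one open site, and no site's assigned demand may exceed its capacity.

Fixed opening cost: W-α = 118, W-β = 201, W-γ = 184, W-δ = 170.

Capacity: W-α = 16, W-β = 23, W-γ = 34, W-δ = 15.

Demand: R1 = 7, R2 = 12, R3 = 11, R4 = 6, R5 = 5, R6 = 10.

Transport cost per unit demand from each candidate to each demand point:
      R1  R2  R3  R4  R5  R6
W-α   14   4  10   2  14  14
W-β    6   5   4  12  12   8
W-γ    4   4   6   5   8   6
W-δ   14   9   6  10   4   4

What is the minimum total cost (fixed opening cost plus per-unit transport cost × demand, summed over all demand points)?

Open {W-β, W-γ}; cheapest assignment that respects the capacities:
  W-β (cap 23, load 23): R2, R3 — cost 12×5 + 11×4 = 104
  W-γ (cap 34, load 28): R1, R4, R5, R6 — cost 7×4 + 6×5 + 5×8 + 10×6 = 158
  Shipping 262, fixed 385 → total 647.
  Any other capacity-feasible assignment to {W-β, W-γ} ships for at least 262.
Compare {W-α, W-γ, W-δ}: its best feasible assignment gives total 686.
Compare {W-α, W-β, W-γ}: its best feasible assignment gives total 735.
Every other set of open sites that can feasibly serve all demand totals ≥ 686 even under its best assignment. Minimum: 647.

647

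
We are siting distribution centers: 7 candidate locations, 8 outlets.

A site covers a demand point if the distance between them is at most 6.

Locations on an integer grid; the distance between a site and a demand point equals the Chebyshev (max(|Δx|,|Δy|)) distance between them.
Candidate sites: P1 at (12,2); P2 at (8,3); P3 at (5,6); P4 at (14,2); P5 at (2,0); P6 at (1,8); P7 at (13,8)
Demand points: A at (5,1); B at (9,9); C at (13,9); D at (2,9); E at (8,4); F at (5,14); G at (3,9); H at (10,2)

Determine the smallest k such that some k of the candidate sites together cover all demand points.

2

Coverage sets (demand points within 6 of each site):
  P1: {E, H}
  P2: {A, B, C, D, E, G, H}
  P3: {A, B, D, E, G, H}
  P4: {E, H}
  P5: {A, E}
  P6: {D, F, G}
  P7: {B, C, E, H}
No single site covers all 8 demand points.
But {P2, P6} covers everything, so the minimum is 2.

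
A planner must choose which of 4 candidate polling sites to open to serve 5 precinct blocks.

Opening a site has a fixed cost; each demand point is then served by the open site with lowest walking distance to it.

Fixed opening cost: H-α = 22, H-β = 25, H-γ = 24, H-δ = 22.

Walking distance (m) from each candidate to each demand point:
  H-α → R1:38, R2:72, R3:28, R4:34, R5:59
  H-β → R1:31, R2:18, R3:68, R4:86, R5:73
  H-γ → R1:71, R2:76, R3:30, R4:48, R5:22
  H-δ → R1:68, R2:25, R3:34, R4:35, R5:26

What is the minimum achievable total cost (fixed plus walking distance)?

Open {H-β, H-δ}: assign each demand point to its cheapest open site.
  R1→H-β 31, R2→H-β 18, R3→H-δ 34, R4→H-δ 35, R5→H-δ 26
  walking distance 144, fixed 47 → total 191.
Compare {H-α, H-δ}: walking distance 151 + fixed 44 = 195.
Compare {H-β, H-γ}: walking distance 149 + fixed 49 = 198.
Compare {H-α, H-β, H-γ}: walking distance 133 + fixed 71 = 204.
All other subsets cost ≥ 195. Minimum total cost: 191.

191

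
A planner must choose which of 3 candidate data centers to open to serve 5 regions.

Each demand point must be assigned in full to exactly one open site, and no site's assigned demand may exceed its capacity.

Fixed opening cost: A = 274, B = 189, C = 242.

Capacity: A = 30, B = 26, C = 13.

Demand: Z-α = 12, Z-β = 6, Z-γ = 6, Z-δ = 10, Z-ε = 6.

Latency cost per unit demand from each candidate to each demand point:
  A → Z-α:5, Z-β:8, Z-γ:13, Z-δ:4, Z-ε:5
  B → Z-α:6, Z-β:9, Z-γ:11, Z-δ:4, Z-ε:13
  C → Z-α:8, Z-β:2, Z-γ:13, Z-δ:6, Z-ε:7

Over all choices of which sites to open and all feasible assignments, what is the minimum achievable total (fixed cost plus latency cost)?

Open {A, B}; cheapest assignment that respects the capacities:
  A (cap 30, load 24): Z-α, Z-β, Z-ε — cost 12×5 + 6×8 + 6×5 = 138
  B (cap 26, load 16): Z-γ, Z-δ — cost 6×11 + 10×4 = 106
  Shipping 244, fixed 463 → total 707.
  Any other capacity-feasible assignment to {A, B} ships for at least 244.
Compare {A, C}: its best feasible assignment gives total 736.
Compare {A, B, C}: its best feasible assignment gives total 913.
Every other set of open sites that can feasibly serve all demand totals ≥ 736 even under its best assignment. Minimum: 707.

707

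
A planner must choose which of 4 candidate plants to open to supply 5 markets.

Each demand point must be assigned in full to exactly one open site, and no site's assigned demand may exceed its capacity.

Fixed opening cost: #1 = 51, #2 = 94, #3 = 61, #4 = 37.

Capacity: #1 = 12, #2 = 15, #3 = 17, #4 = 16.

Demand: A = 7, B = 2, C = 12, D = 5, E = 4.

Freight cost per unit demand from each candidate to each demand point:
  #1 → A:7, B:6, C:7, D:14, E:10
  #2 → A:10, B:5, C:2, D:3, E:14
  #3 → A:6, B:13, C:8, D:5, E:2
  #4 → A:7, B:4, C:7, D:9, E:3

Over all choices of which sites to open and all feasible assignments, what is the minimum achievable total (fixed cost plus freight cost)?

264

Open {#2, #3}; cheapest assignment that respects the capacities:
  #2 (cap 15, load 14): B, C — cost 2×5 + 12×2 = 34
  #3 (cap 17, load 16): A, D, E — cost 7×6 + 5×5 + 4×2 = 75
  Shipping 109, fixed 155 → total 264.
  Any other capacity-feasible assignment to {#2, #3} ships for at least 109.
Compare {#3, #4}: its best feasible assignment gives total 265.
Compare {#2, #4}: its best feasible assignment gives total 271.
Every other set of open sites that can feasibly serve all demand totals ≥ 265 even under its best assignment. Minimum: 264.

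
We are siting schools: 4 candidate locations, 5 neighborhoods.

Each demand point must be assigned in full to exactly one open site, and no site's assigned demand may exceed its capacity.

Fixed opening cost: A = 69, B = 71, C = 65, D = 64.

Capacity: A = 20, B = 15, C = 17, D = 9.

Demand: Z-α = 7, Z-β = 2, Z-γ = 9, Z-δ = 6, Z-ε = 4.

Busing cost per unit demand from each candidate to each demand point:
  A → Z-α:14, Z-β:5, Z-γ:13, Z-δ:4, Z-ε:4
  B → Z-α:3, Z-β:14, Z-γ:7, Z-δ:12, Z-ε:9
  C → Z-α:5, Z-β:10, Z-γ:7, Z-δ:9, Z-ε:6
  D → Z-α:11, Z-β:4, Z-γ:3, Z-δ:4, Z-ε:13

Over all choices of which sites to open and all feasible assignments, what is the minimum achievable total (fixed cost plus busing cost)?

Open {A, C}; cheapest assignment that respects the capacities:
  A (cap 20, load 12): Z-β, Z-δ, Z-ε — cost 2×5 + 6×4 + 4×4 = 50
  C (cap 17, load 16): Z-α, Z-γ — cost 7×5 + 9×7 = 98
  Shipping 148, fixed 134 → total 282.
  Any other capacity-feasible assignment to {A, C} ships for at least 148.
Compare {A, B, D}: its best feasible assignment gives total 302.
Compare {A, D}: its best feasible assignment gives total 308.
Every other set of open sites that can feasibly serve all demand totals ≥ 302 even under its best assignment. Minimum: 282.

282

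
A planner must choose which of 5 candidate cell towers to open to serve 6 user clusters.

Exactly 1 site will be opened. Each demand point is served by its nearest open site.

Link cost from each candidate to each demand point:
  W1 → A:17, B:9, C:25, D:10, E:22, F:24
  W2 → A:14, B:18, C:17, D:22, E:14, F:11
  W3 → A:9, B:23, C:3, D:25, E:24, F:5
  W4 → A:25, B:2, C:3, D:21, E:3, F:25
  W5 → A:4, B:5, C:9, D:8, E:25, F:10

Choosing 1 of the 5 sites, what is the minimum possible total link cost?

Open {W5}.
  A→W5 4, B→W5 5, C→W5 9, D→W5 8, E→W5 25, F→W5 10  ⇒ total 61.
Compare {W4}: total 79.
Compare {W3}: total 89.
No size-1 selection does better; minimum is 61.

61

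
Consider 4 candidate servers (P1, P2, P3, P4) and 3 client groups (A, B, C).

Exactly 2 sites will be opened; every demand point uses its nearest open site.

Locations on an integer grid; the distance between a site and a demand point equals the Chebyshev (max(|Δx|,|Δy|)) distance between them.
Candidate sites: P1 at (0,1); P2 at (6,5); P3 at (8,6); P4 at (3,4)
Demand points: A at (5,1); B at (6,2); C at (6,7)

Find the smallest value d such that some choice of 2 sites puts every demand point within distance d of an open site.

Open {P1, P4}.
  Farthest demand point is A at distance 3 (to P4); all others are ≤ 3.
With {P2, P4} the worst case is 3.
With {P3, P4} the worst case is 3.
No size-2 selection achieves below 3.

3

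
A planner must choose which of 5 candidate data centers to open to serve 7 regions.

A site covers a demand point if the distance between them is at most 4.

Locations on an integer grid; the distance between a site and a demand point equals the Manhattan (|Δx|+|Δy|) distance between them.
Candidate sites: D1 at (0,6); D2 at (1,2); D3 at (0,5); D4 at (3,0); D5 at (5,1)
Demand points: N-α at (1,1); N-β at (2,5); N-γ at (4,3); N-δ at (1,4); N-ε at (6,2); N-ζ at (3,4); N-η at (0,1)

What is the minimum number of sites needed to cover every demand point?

Coverage sets (demand points within 4 of each site):
  D1: {N-β, N-δ}
  D2: {N-α, N-β, N-γ, N-δ, N-ζ, N-η}
  D3: {N-β, N-δ, N-ζ, N-η}
  D4: {N-α, N-γ, N-ζ, N-η}
  D5: {N-α, N-γ, N-ε}
No single site covers all 7 demand points.
But {D2, D5} covers everything, so the minimum is 2.

2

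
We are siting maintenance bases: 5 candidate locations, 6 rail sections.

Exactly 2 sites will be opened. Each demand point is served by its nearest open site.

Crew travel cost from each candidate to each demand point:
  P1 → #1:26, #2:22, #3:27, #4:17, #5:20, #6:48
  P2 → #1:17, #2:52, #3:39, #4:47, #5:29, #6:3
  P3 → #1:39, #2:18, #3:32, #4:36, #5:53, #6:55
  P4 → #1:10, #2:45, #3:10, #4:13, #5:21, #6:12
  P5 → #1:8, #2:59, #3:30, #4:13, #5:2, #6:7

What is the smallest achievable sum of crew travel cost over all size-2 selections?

78

Open {P3, P5}.
  #1→P5 8, #2→P3 18, #3→P5 30, #4→P5 13, #5→P5 2, #6→P5 7  ⇒ total 78.
Compare {P1, P5}: total 79.
Compare {P3, P4}: total 84.
No size-2 selection does better; minimum is 78.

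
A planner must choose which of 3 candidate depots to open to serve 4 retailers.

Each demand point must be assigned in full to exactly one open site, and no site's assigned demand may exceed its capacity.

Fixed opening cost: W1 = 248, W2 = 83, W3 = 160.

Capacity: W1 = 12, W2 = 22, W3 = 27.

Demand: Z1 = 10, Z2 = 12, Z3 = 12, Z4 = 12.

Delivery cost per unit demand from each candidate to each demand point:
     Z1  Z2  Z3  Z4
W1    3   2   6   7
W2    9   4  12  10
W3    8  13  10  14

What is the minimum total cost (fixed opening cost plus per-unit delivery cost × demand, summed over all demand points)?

Open {W2, W3}; cheapest assignment that respects the capacities:
  W2 (cap 22, load 22): Z1, Z2 — cost 10×9 + 12×4 = 138
  W3 (cap 27, load 24): Z3, Z4 — cost 12×10 + 12×14 = 288
  Shipping 426, fixed 243 → total 669.
  Any other capacity-feasible assignment to {W2, W3} ships for at least 426.
Compare {W1, W2, W3}: its best feasible assignment gives total 823.
Every other set of open sites that can feasibly serve all demand totals ≥ 823 even under its best assignment. Minimum: 669.

669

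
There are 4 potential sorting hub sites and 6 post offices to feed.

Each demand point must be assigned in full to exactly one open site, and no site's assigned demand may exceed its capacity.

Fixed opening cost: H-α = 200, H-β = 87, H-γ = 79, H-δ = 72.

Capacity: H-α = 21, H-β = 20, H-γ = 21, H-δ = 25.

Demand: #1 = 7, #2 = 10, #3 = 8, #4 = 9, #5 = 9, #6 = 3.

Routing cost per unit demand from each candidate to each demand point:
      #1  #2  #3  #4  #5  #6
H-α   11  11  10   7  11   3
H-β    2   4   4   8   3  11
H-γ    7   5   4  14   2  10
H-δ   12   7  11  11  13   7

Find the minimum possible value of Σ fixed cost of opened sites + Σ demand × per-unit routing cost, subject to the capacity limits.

462

Open {H-β, H-γ, H-δ}; cheapest assignment that respects the capacities:
  H-β (cap 20, load 17): #1, #2 — cost 7×2 + 10×4 = 54
  H-γ (cap 21, load 17): #3, #5 — cost 8×4 + 9×2 = 50
  H-δ (cap 25, load 12): #4, #6 — cost 9×11 + 3×7 = 120
  Shipping 224, fixed 238 → total 462.
  Any other capacity-feasible assignment to {H-β, H-γ, H-δ} ships for at least 224.
Compare {H-α, H-β, H-γ}: its best feasible assignment gives total 542.
Compare {H-γ, H-δ}: its best feasible assignment gives total 563.
Every other set of open sites that can feasibly serve all demand totals ≥ 542 even under its best assignment. Minimum: 462.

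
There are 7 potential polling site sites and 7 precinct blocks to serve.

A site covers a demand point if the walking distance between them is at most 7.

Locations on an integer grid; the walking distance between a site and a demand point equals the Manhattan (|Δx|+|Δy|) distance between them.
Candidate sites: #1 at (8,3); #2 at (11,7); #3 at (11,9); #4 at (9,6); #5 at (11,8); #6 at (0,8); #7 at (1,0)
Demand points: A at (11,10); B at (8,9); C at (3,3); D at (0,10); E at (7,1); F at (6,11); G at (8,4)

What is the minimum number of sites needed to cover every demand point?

3

Coverage sets (demand points within 7 of each site):
  #1: {B, C, E, G}
  #2: {A, B, G}
  #3: {A, B, F}
  #4: {A, B, E, G}
  #5: {A, B, G}
  #6: {D}
  #7: {C, E}
No 2 sites suffice: every size-2 union leaves at least one demand point uncovered.
But {#1, #3, #6} covers everything, so the minimum is 3.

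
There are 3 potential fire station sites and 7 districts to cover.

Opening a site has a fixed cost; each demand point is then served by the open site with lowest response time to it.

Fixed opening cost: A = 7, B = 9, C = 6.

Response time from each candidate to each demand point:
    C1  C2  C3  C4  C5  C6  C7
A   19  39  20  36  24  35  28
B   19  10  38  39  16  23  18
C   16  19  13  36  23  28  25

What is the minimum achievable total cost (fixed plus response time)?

Open {B, C}: assign each demand point to its cheapest open site.
  C1→C 16, C2→B 10, C3→C 13, C4→C 36, C5→B 16, C6→B 23, C7→B 18
  response time 132, fixed 15 → total 147.
Compare {A, B, C}: response time 132 + fixed 22 = 154.
Compare {A, B}: response time 142 + fixed 16 = 158.
Compare {C}: response time 160 + fixed 6 = 166.
All other subsets cost ≥ 154. Minimum total cost: 147.

147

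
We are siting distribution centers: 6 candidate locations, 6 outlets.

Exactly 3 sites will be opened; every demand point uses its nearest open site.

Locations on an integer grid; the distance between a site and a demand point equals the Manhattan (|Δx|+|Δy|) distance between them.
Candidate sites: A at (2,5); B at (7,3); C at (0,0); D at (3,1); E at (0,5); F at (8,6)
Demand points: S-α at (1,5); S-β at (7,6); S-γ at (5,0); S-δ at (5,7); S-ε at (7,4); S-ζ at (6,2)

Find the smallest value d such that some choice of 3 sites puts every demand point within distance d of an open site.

Open {A, D, F}.
  Farthest demand point is S-δ at distance 4 (to F); all others are ≤ 4.
With {D, E, F} the worst case is 4.
With {A, B, C} the worst case is 5.
No size-3 selection achieves below 4.

4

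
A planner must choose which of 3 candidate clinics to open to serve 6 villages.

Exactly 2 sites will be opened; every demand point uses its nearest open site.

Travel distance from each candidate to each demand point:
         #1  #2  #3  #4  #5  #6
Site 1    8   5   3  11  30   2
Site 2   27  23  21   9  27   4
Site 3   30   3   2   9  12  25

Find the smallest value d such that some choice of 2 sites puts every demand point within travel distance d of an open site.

Open {Site 1, Site 3}.
  Farthest demand point is #5 at travel distance 12 (to Site 3); all others are ≤ 12.
With {Site 1, Site 2} the worst case is 27.
With {Site 2, Site 3} the worst case is 27.
No size-2 selection achieves below 12.

12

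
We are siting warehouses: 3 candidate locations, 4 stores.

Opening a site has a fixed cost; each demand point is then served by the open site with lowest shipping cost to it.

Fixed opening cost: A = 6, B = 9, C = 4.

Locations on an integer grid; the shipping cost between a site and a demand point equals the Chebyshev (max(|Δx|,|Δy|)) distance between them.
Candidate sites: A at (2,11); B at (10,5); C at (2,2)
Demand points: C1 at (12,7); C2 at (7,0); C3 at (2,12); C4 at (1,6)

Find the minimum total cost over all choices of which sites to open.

28

Open {A, B}: assign each demand point to its cheapest open site.
  C1→B 2, C2→B 5, C3→A 1, C4→A 5
  shipping cost 13, fixed 15 → total 28.
Compare {A, C}: shipping cost 20 + fixed 10 = 30.
Compare {A, B, C}: shipping cost 12 + fixed 19 = 31.
Compare {B, C}: shipping cost 19 + fixed 13 = 32.
All other subsets cost ≥ 30. Minimum total cost: 28.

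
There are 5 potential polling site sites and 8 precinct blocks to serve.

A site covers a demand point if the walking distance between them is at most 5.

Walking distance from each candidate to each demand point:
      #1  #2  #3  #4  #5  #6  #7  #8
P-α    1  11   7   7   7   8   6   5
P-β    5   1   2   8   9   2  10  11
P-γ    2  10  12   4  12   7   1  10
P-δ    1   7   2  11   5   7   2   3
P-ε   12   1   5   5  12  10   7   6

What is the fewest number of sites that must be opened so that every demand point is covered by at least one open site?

Coverage sets (demand points within 5 of each site):
  P-α: {#1, #8}
  P-β: {#1, #2, #3, #6}
  P-γ: {#1, #4, #7}
  P-δ: {#1, #3, #5, #7, #8}
  P-ε: {#2, #3, #4}
No 2 sites suffice: every size-2 union leaves at least one demand point uncovered.
But {P-β, P-γ, P-δ} covers everything, so the minimum is 3.

3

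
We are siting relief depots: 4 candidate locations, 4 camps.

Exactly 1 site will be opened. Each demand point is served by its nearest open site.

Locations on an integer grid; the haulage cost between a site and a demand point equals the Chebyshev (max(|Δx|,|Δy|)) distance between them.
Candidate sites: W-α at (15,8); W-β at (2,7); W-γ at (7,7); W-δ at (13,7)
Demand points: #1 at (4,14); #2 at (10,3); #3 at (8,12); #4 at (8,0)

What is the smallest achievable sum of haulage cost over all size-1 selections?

Open {W-γ}.
  #1→W-γ 7, #2→W-γ 4, #3→W-γ 5, #4→W-γ 7  ⇒ total 23.
Compare {W-δ}: total 25.
Compare {W-β}: total 28.
No size-1 selection does better; minimum is 23.

23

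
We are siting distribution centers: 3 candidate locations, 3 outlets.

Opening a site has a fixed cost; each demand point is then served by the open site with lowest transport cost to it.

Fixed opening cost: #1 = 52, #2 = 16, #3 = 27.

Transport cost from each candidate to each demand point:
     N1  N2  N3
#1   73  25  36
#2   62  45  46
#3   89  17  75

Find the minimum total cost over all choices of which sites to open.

Open {#2, #3}: assign each demand point to its cheapest open site.
  N1→#2 62, N2→#3 17, N3→#2 46
  transport cost 125, fixed 43 → total 168.
Compare {#2}: transport cost 153 + fixed 16 = 169.
Compare {#1}: transport cost 134 + fixed 52 = 186.
Compare {#1, #2}: transport cost 123 + fixed 68 = 191.
All other subsets cost ≥ 169. Minimum total cost: 168.

168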